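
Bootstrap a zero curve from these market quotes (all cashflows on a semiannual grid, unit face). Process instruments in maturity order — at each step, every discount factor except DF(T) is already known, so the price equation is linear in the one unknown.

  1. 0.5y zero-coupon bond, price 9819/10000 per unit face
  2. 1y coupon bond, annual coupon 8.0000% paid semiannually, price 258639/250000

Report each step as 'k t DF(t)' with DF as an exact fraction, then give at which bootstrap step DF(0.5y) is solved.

step 1 [0.5y] zero: DF = P = 9819/10000 ≈ 0.981900
step 2 [1y] bond c/2=1/25: DF=(258639/250000 − 1/25·(0.981900))/(1+1/25) = 957/1000 ≈ 0.957000

1 1/2 9819/10000
2 1 957/1000
DF(0.5y) is solved at step 1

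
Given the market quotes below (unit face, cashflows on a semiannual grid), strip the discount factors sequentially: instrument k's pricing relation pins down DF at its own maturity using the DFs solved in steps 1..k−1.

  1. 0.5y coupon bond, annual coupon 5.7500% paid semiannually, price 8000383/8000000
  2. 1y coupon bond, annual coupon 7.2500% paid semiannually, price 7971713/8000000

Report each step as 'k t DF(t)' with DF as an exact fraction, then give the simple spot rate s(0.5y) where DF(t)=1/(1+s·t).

step 1 [0.5y] bond c/2=23/800: DF=(8000383/8000000 − 23/800·(0))/(1+23/800) = 9721/10000 ≈ 0.972100
step 2 [1y] bond c/2=29/800: DF=(7971713/8000000 − 29/800·(0.972100))/(1+29/800) = 2319/2500 ≈ 0.927600

1 1/2 9721/10000
2 1 2319/2500
s(0.5y) = (1/(9721/10000) − 1)/(1/2) = 558/9721 ≈ 5.7402%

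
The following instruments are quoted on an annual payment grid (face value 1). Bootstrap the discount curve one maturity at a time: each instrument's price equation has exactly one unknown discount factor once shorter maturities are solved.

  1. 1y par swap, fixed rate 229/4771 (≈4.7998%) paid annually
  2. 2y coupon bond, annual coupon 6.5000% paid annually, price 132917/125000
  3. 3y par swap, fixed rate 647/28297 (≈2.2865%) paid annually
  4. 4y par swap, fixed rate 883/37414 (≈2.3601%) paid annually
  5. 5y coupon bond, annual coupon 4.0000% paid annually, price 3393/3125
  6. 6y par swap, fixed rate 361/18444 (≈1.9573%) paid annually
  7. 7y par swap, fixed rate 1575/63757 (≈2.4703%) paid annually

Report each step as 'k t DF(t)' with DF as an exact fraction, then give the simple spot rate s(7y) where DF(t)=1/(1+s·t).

1 1 4771/5000
2 2 4701/5000
3 3 9353/10000
4 4 9117/10000
5 5 9001/10000
6 6 8917/10000
7 7 337/400
s(7y) = (1/(337/400) − 1)/(7) = 9/337 ≈ 2.6706%

step 1 [1y] swap r/1=229/4771: DF=(1 − 229/4771·(0))/(1+229/4771) = 4771/5000 ≈ 0.954200
step 2 [2y] bond c/1=13/200: DF=(132917/125000 − 13/200·(0.954200))/(1+13/200) = 4701/5000 ≈ 0.940200
step 3 [3y] swap r/1=647/28297: DF=(1 − 647/28297·(0.954200+0.940200))/(1+647/28297) = 9353/10000 ≈ 0.935300
step 4 [4y] swap r/1=883/37414: DF=(1 − 883/37414·(0.954200+0.940200+0.935300))/(1+883/37414) = 9117/10000 ≈ 0.911700
step 5 [5y] bond c/1=1/25: DF=(3393/3125 − 1/25·(0.954200+0.940200+0.935300+0.911700))/(1+1/25) = 9001/10000 ≈ 0.900100
step 6 [6y] swap r/1=361/18444: DF=(1 − 361/18444·(0.954200+0.940200+0.935300+0.911700+0.900100))/(1+361/18444) = 8917/10000 ≈ 0.891700
step 7 [7y] swap r/1=1575/63757: DF=(1 − 1575/63757·(0.954200+0.940200+0.935300+0.911700+0.900100+0.891700))/(1+1575/63757) = 337/400 ≈ 0.842500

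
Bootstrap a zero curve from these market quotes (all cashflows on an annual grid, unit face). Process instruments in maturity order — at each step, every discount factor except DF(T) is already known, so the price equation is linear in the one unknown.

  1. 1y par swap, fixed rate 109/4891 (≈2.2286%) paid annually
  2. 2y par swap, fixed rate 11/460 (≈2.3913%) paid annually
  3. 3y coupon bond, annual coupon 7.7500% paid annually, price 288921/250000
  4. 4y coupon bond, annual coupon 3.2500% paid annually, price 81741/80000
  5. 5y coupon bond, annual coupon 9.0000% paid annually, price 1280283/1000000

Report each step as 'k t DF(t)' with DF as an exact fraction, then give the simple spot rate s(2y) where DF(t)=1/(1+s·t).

1 1 4891/5000
2 2 4769/5000
3 3 1167/1250
4 4 4497/5000
5 5 8637/10000
s(2y) = (1/(4769/5000) − 1)/(2) = 231/9538 ≈ 2.4219%

step 1 [1y] swap r/1=109/4891: DF=(1 − 109/4891·(0))/(1+109/4891) = 4891/5000 ≈ 0.978200
step 2 [2y] swap r/1=11/460: DF=(1 − 11/460·(0.978200))/(1+11/460) = 4769/5000 ≈ 0.953800
step 3 [3y] bond c/1=31/400: DF=(288921/250000 − 31/400·(0.978200+0.953800))/(1+31/400) = 1167/1250 ≈ 0.933600
step 4 [4y] bond c/1=13/400: DF=(81741/80000 − 13/400·(0.978200+0.953800+0.933600))/(1+13/400) = 4497/5000 ≈ 0.899400
step 5 [5y] bond c/1=9/100: DF=(1280283/1000000 − 9/100·(0.978200+0.953800+0.933600+0.899400))/(1+9/100) = 8637/10000 ≈ 0.863700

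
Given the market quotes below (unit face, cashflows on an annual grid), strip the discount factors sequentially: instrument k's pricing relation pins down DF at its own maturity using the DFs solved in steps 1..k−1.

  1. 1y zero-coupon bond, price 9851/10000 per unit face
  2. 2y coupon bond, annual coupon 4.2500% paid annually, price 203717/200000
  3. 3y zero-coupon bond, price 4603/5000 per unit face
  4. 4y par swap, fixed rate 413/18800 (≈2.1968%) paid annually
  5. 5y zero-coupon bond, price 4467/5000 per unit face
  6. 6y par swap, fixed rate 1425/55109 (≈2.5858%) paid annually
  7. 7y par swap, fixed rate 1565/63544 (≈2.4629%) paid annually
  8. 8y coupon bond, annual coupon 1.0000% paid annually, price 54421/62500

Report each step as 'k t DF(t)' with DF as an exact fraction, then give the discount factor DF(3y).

step 1 [1y] zero: DF = P = 9851/10000 ≈ 0.985100
step 2 [2y] bond c/1=17/400: DF=(203717/200000 − 17/400·(0.985100))/(1+17/400) = 9369/10000 ≈ 0.936900
step 3 [3y] zero: DF = P = 4603/5000 ≈ 0.920600
step 4 [4y] swap r/1=413/18800: DF=(1 − 413/18800·(0.985100+0.936900+0.920600))/(1+413/18800) = 4587/5000 ≈ 0.917400
step 5 [5y] zero: DF = P = 4467/5000 ≈ 0.893400
step 6 [6y] swap r/1=1425/55109: DF=(1 − 1425/55109·(0.985100+0.936900+0.920600+0.917400+0.893400))/(1+1425/55109) = 343/400 ≈ 0.857500
step 7 [7y] swap r/1=1565/63544: DF=(1 − 1565/63544·(0.985100+0.936900+0.920600+0.917400+0.893400+0.857500))/(1+1565/63544) = 1687/2000 ≈ 0.843500
step 8 [8y] bond c/1=1/100: DF=(54421/62500 − 1/100·(0.985100+0.936900+0.920600+0.917400+0.893400+0.857500+0.843500))/(1+1/100) = 999/1250 ≈ 0.799200

1 1 9851/10000
2 2 9369/10000
3 3 4603/5000
4 4 4587/5000
5 5 4467/5000
6 6 343/400
7 7 1687/2000
8 8 999/1250
DF(3y) = 4603/5000 ≈ 0.920600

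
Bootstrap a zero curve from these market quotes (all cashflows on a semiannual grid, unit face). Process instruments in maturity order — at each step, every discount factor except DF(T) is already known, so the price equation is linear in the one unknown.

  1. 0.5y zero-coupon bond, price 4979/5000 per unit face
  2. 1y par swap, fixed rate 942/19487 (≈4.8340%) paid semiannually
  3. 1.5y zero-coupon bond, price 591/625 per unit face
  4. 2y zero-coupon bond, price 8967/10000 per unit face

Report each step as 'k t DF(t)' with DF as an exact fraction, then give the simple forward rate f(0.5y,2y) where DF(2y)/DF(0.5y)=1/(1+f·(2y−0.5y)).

step 1 [0.5y] zero: DF = P = 4979/5000 ≈ 0.995800
step 2 [1y] swap r/2=471/19487: DF=(1 − 471/19487·(0.995800))/(1+471/19487) = 9529/10000 ≈ 0.952900
step 3 [1.5y] zero: DF = P = 591/625 ≈ 0.945600
step 4 [2y] zero: DF = P = 8967/10000 ≈ 0.896700

1 1/2 4979/5000
2 1 9529/10000
3 3/2 591/625
4 2 8967/10000
f(0.5y,2y) = ((4979/5000)/(8967/10000) − 1)/(3/2) = 1982/26901 ≈ 7.3678%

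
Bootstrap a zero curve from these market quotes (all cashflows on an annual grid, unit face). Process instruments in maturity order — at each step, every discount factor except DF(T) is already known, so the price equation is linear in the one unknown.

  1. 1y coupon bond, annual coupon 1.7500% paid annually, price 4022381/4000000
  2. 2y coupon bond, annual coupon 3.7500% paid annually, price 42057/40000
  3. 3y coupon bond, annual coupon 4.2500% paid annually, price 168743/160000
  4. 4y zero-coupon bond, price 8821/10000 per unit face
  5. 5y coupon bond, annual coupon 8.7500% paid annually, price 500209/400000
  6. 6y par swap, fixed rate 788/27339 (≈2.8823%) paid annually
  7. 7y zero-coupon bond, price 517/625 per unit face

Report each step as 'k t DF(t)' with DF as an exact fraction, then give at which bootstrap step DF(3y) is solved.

1 1 9883/10000
2 2 9777/10000
3 3 1863/2000
4 4 8821/10000
5 5 4229/5000
6 6 1053/1250
7 7 517/625
DF(3y) is solved at step 3

step 1 [1y] bond c/1=7/400: DF=(4022381/4000000 − 7/400·(0))/(1+7/400) = 9883/10000 ≈ 0.988300
step 2 [2y] bond c/1=3/80: DF=(42057/40000 − 3/80·(0.988300))/(1+3/80) = 9777/10000 ≈ 0.977700
step 3 [3y] bond c/1=17/400: DF=(168743/160000 − 17/400·(0.988300+0.977700))/(1+17/400) = 1863/2000 ≈ 0.931500
step 4 [4y] zero: DF = P = 8821/10000 ≈ 0.882100
step 5 [5y] bond c/1=7/80: DF=(500209/400000 − 7/80·(0.988300+0.977700+0.931500+0.882100))/(1+7/80) = 4229/5000 ≈ 0.845800
step 6 [6y] swap r/1=788/27339: DF=(1 − 788/27339·(0.988300+0.977700+0.931500+0.882100+0.845800))/(1+788/27339) = 1053/1250 ≈ 0.842400
step 7 [7y] zero: DF = P = 517/625 ≈ 0.827200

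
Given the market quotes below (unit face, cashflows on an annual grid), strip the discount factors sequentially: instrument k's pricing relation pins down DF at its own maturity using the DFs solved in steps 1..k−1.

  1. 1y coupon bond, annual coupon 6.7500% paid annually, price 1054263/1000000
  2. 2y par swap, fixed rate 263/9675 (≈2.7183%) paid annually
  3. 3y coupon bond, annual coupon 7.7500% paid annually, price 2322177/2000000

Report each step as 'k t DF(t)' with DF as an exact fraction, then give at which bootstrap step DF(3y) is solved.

step 1 [1y] bond c/1=27/400: DF=(1054263/1000000 − 27/400·(0))/(1+27/400) = 2469/2500 ≈ 0.987600
step 2 [2y] swap r/1=263/9675: DF=(1 − 263/9675·(0.987600))/(1+263/9675) = 4737/5000 ≈ 0.947400
step 3 [3y] bond c/1=31/400: DF=(2322177/2000000 − 31/400·(0.987600+0.947400))/(1+31/400) = 1173/1250 ≈ 0.938400

1 1 2469/2500
2 2 4737/5000
3 3 1173/1250
DF(3y) is solved at step 3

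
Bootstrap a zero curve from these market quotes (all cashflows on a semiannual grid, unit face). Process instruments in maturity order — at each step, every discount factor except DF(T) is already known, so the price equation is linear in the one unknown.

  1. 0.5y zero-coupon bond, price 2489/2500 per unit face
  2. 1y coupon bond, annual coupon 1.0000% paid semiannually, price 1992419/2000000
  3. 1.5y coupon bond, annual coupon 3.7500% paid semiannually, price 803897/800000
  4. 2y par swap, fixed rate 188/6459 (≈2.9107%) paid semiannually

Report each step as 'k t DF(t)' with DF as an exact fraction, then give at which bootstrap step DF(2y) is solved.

1 1/2 2489/2500
2 1 9863/10000
3 3/2 9499/10000
4 2 2359/2500
DF(2y) is solved at step 4

step 1 [0.5y] zero: DF = P = 2489/2500 ≈ 0.995600
step 2 [1y] bond c/2=1/200: DF=(1992419/2000000 − 1/200·(0.995600))/(1+1/200) = 9863/10000 ≈ 0.986300
step 3 [1.5y] bond c/2=3/160: DF=(803897/800000 − 3/160·(0.995600+0.986300))/(1+3/160) = 9499/10000 ≈ 0.949900
step 4 [2y] swap r/2=94/6459: DF=(1 − 94/6459·(0.995600+0.986300+0.949900))/(1+94/6459) = 2359/2500 ≈ 0.943600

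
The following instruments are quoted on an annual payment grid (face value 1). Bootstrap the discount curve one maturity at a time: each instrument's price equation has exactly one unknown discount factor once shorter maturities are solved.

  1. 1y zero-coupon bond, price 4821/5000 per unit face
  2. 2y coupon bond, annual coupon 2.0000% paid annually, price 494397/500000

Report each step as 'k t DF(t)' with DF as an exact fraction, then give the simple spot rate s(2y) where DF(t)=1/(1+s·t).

1 1 4821/5000
2 2 1901/2000
s(2y) = (1/(1901/2000) − 1)/(2) = 99/3802 ≈ 2.6039%

step 1 [1y] zero: DF = P = 4821/5000 ≈ 0.964200
step 2 [2y] bond c/1=1/50: DF=(494397/500000 − 1/50·(0.964200))/(1+1/50) = 1901/2000 ≈ 0.950500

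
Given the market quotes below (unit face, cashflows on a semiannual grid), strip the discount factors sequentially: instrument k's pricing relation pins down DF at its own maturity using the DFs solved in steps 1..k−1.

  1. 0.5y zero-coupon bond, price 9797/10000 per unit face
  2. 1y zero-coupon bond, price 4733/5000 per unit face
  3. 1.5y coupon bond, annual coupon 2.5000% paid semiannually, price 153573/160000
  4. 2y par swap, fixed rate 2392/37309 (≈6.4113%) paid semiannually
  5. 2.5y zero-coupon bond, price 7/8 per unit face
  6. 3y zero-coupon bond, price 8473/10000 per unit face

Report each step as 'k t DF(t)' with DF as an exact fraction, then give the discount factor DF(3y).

1 1/2 9797/10000
2 1 4733/5000
3 3/2 4621/5000
4 2 2201/2500
5 5/2 7/8
6 3 8473/10000
DF(3y) = 8473/10000 ≈ 0.847300

step 1 [0.5y] zero: DF = P = 9797/10000 ≈ 0.979700
step 2 [1y] zero: DF = P = 4733/5000 ≈ 0.946600
step 3 [1.5y] bond c/2=1/80: DF=(153573/160000 − 1/80·(0.979700+0.946600))/(1+1/80) = 4621/5000 ≈ 0.924200
step 4 [2y] swap r/2=1196/37309: DF=(1 − 1196/37309·(0.979700+0.946600+0.924200))/(1+1196/37309) = 2201/2500 ≈ 0.880400
step 5 [2.5y] zero: DF = P = 7/8 ≈ 0.875000
step 6 [3y] zero: DF = P = 8473/10000 ≈ 0.847300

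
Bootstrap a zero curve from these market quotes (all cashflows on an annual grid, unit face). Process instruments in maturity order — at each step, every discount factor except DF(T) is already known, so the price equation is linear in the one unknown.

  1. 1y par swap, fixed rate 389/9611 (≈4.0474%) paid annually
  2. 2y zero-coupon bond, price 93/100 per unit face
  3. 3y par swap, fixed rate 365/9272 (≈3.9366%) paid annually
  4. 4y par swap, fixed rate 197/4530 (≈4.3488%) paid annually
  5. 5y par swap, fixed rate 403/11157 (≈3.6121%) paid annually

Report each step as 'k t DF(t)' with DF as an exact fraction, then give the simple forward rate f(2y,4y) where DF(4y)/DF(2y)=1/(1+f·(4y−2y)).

step 1 [1y] swap r/1=389/9611: DF=(1 − 389/9611·(0))/(1+389/9611) = 9611/10000 ≈ 0.961100
step 2 [2y] zero: DF = P = 93/100 ≈ 0.930000
step 3 [3y] swap r/1=365/9272: DF=(1 − 365/9272·(0.961100+0.930000))/(1+365/9272) = 1781/2000 ≈ 0.890500
step 4 [4y] swap r/1=197/4530: DF=(1 − 197/4530·(0.961100+0.930000+0.890500))/(1+197/4530) = 1053/1250 ≈ 0.842400
step 5 [5y] swap r/1=403/11157: DF=(1 − 403/11157·(0.961100+0.930000+0.890500+0.842400))/(1+403/11157) = 2097/2500 ≈ 0.838800

1 1 9611/10000
2 2 93/100
3 3 1781/2000
4 4 1053/1250
5 5 2097/2500
f(2y,4y) = ((93/100)/(1053/1250) − 1)/(2) = 73/1404 ≈ 5.1994%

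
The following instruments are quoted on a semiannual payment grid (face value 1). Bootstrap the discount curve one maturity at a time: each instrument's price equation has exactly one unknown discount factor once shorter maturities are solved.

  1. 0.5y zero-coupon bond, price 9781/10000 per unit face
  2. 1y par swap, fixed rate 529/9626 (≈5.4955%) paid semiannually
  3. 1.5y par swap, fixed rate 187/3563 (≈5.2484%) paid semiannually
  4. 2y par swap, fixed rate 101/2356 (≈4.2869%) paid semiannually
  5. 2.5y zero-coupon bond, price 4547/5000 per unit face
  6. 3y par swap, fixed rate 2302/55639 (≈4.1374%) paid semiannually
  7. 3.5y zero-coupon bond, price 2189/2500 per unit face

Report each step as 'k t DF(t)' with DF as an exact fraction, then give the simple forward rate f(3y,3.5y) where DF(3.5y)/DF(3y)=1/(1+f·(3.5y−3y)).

step 1 [0.5y] zero: DF = P = 9781/10000 ≈ 0.978100
step 2 [1y] swap r/2=529/19252: DF=(1 − 529/19252·(0.978100))/(1+529/19252) = 9471/10000 ≈ 0.947100
step 3 [1.5y] swap r/2=187/7126: DF=(1 − 187/7126·(0.978100+0.947100))/(1+187/7126) = 2313/2500 ≈ 0.925200
step 4 [2y] swap r/2=101/4712: DF=(1 − 101/4712·(0.978100+0.947100+0.925200))/(1+101/4712) = 1149/1250 ≈ 0.919200
step 5 [2.5y] zero: DF = P = 4547/5000 ≈ 0.909400
step 6 [3y] swap r/2=1151/55639: DF=(1 − 1151/55639·(0.978100+0.947100+0.925200+0.919200+0.909400))/(1+1151/55639) = 8849/10000 ≈ 0.884900
step 7 [3.5y] zero: DF = P = 2189/2500 ≈ 0.875600

1 1/2 9781/10000
2 1 9471/10000
3 3/2 2313/2500
4 2 1149/1250
5 5/2 4547/5000
6 3 8849/10000
7 7/2 2189/2500
f(3y,3.5y) = ((8849/10000)/(2189/2500) − 1)/(1/2) = 93/4378 ≈ 2.1243%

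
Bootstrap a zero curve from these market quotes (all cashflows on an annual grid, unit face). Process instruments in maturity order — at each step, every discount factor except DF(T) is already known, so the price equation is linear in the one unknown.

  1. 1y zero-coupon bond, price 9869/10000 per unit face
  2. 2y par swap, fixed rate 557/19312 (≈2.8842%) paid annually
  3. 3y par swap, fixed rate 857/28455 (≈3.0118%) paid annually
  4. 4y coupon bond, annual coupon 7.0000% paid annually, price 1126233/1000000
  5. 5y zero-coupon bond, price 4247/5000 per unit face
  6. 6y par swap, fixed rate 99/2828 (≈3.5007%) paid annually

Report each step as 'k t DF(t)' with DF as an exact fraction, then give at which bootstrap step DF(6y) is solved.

step 1 [1y] zero: DF = P = 9869/10000 ≈ 0.986900
step 2 [2y] swap r/1=557/19312: DF=(1 − 557/19312·(0.986900))/(1+557/19312) = 9443/10000 ≈ 0.944300
step 3 [3y] swap r/1=857/28455: DF=(1 − 857/28455·(0.986900+0.944300))/(1+857/28455) = 9143/10000 ≈ 0.914300
step 4 [4y] bond c/1=7/100: DF=(1126233/1000000 − 7/100·(0.986900+0.944300+0.914300))/(1+7/100) = 1083/1250 ≈ 0.866400
step 5 [5y] zero: DF = P = 4247/5000 ≈ 0.849400
step 6 [6y] swap r/1=99/2828: DF=(1 − 99/2828·(0.986900+0.944300+0.914300+0.866400+0.849400))/(1+99/2828) = 8119/10000 ≈ 0.811900

1 1 9869/10000
2 2 9443/10000
3 3 9143/10000
4 4 1083/1250
5 5 4247/5000
6 6 8119/10000
DF(6y) is solved at step 6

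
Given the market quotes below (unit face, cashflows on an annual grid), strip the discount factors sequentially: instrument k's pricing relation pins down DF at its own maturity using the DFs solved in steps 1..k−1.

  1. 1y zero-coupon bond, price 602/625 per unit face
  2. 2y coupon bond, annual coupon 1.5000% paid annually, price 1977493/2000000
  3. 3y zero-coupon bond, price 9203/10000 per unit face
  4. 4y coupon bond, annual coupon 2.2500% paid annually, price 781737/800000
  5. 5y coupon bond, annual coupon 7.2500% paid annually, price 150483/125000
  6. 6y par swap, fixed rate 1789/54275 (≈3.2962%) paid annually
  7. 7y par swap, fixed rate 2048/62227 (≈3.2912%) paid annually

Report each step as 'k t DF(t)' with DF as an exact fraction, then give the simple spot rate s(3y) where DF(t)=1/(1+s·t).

step 1 [1y] zero: DF = P = 602/625 ≈ 0.963200
step 2 [2y] bond c/1=3/200: DF=(1977493/2000000 − 3/200·(0.963200))/(1+3/200) = 9599/10000 ≈ 0.959900
step 3 [3y] zero: DF = P = 9203/10000 ≈ 0.920300
step 4 [4y] bond c/1=9/400: DF=(781737/800000 − 9/400·(0.963200+0.959900+0.920300))/(1+9/400) = 8931/10000 ≈ 0.893100
step 5 [5y] bond c/1=29/400: DF=(150483/125000 − 29/400·(0.963200+0.959900+0.920300+0.893100))/(1+29/400) = 8699/10000 ≈ 0.869900
step 6 [6y] swap r/1=1789/54275: DF=(1 − 1789/54275·(0.963200+0.959900+0.920300+0.893100+0.869900))/(1+1789/54275) = 8211/10000 ≈ 0.821100
step 7 [7y] swap r/1=2048/62227: DF=(1 − 2048/62227·(0.963200+0.959900+0.920300+0.893100+0.869900+0.821100))/(1+2048/62227) = 497/625 ≈ 0.795200

1 1 602/625
2 2 9599/10000
3 3 9203/10000
4 4 8931/10000
5 5 8699/10000
6 6 8211/10000
7 7 497/625
s(3y) = (1/(9203/10000) − 1)/(3) = 797/27609 ≈ 2.8867%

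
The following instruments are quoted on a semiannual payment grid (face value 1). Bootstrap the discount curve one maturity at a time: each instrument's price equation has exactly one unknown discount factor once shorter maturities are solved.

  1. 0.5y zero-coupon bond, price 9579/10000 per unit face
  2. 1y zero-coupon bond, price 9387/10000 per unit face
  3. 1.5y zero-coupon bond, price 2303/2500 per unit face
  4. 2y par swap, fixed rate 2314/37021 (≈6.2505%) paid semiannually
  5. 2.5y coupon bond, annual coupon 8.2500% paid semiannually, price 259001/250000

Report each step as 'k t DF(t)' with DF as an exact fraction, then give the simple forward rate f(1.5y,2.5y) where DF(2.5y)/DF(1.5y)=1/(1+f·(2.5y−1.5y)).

step 1 [0.5y] zero: DF = P = 9579/10000 ≈ 0.957900
step 2 [1y] zero: DF = P = 9387/10000 ≈ 0.938700
step 3 [1.5y] zero: DF = P = 2303/2500 ≈ 0.921200
step 4 [2y] swap r/2=1157/37021: DF=(1 − 1157/37021·(0.957900+0.938700+0.921200))/(1+1157/37021) = 8843/10000 ≈ 0.884300
step 5 [2.5y] bond c/2=33/800: DF=(259001/250000 − 33/800·(0.957900+0.938700+0.921200+0.884300))/(1+33/800) = 8483/10000 ≈ 0.848300

1 1/2 9579/10000
2 1 9387/10000
3 3/2 2303/2500
4 2 8843/10000
5 5/2 8483/10000
f(1.5y,2.5y) = ((2303/2500)/(8483/10000) − 1)/(1) = 729/8483 ≈ 8.5937%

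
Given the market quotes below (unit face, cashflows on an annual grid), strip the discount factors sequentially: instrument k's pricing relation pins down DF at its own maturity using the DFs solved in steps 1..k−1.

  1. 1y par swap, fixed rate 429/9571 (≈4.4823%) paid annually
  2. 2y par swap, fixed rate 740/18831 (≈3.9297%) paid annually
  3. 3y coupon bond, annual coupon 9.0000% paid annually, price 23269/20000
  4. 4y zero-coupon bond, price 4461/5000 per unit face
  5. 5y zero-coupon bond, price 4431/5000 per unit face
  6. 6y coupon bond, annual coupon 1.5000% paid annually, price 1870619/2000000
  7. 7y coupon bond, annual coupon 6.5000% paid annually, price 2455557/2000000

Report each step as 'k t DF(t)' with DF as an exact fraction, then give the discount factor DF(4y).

1 1 9571/10000
2 2 463/500
3 3 9119/10000
4 4 4461/5000
5 5 4431/5000
6 6 8539/10000
7 7 1027/1250
DF(4y) = 4461/5000 ≈ 0.892200

step 1 [1y] swap r/1=429/9571: DF=(1 − 429/9571·(0))/(1+429/9571) = 9571/10000 ≈ 0.957100
step 2 [2y] swap r/1=740/18831: DF=(1 − 740/18831·(0.957100))/(1+740/18831) = 463/500 ≈ 0.926000
step 3 [3y] bond c/1=9/100: DF=(23269/20000 − 9/100·(0.957100+0.926000))/(1+9/100) = 9119/10000 ≈ 0.911900
step 4 [4y] zero: DF = P = 4461/5000 ≈ 0.892200
step 5 [5y] zero: DF = P = 4431/5000 ≈ 0.886200
step 6 [6y] bond c/1=3/200: DF=(1870619/2000000 − 3/200·(0.957100+0.926000+0.911900+0.892200+0.886200))/(1+3/200) = 8539/10000 ≈ 0.853900
step 7 [7y] bond c/1=13/200: DF=(2455557/2000000 − 13/200·(0.957100+0.926000+0.911900+0.892200+0.886200+0.853900))/(1+13/200) = 1027/1250 ≈ 0.821600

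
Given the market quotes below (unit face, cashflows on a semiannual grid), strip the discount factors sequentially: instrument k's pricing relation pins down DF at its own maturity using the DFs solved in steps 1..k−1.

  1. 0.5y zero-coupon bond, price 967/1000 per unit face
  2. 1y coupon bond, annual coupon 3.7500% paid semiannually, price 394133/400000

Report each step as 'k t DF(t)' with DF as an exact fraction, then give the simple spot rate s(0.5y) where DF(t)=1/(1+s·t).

1 1/2 967/1000
2 1 4747/5000
s(0.5y) = (1/(967/1000) − 1)/(1/2) = 66/967 ≈ 6.8252%

step 1 [0.5y] zero: DF = P = 967/1000 ≈ 0.967000
step 2 [1y] bond c/2=3/160: DF=(394133/400000 − 3/160·(0.967000))/(1+3/160) = 4747/5000 ≈ 0.949400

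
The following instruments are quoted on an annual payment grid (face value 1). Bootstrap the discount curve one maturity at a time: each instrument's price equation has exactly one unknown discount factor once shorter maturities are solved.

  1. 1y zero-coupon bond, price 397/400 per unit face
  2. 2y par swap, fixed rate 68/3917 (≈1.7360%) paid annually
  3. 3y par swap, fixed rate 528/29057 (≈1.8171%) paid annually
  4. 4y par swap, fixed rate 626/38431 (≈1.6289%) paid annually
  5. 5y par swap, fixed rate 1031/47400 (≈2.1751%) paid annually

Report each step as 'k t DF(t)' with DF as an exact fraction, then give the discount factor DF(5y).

step 1 [1y] zero: DF = P = 397/400 ≈ 0.992500
step 2 [2y] swap r/1=68/3917: DF=(1 − 68/3917·(0.992500))/(1+68/3917) = 483/500 ≈ 0.966000
step 3 [3y] swap r/1=528/29057: DF=(1 − 528/29057·(0.992500+0.966000))/(1+528/29057) = 592/625 ≈ 0.947200
step 4 [4y] swap r/1=626/38431: DF=(1 − 626/38431·(0.992500+0.966000+0.947200))/(1+626/38431) = 4687/5000 ≈ 0.937400
step 5 [5y] swap r/1=1031/47400: DF=(1 − 1031/47400·(0.992500+0.966000+0.947200+0.937400))/(1+1031/47400) = 8969/10000 ≈ 0.896900

1 1 397/400
2 2 483/500
3 3 592/625
4 4 4687/5000
5 5 8969/10000
DF(5y) = 8969/10000 ≈ 0.896900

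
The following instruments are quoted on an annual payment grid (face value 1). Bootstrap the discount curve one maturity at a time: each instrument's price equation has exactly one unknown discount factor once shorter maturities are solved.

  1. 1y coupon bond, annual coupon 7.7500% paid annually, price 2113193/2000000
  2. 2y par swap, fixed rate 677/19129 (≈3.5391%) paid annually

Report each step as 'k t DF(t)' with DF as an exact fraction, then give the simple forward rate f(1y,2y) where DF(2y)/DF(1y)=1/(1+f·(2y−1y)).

step 1 [1y] bond c/1=31/400: DF=(2113193/2000000 − 31/400·(0))/(1+31/400) = 4903/5000 ≈ 0.980600
step 2 [2y] swap r/1=677/19129: DF=(1 − 677/19129·(0.980600))/(1+677/19129) = 9323/10000 ≈ 0.932300

1 1 4903/5000
2 2 9323/10000
f(1y,2y) = ((4903/5000)/(9323/10000) − 1)/(1) = 483/9323 ≈ 5.1807%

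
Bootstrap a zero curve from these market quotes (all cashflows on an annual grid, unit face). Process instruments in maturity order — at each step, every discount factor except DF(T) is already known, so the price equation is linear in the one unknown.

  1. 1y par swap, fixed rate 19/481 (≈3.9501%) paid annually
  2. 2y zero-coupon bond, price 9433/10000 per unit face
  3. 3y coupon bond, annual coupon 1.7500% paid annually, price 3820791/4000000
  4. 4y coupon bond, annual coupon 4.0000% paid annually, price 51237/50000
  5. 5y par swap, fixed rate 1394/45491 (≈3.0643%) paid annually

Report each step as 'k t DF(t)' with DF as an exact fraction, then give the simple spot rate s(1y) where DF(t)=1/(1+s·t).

step 1 [1y] swap r/1=19/481: DF=(1 − 19/481·(0))/(1+19/481) = 481/500 ≈ 0.962000
step 2 [2y] zero: DF = P = 9433/10000 ≈ 0.943300
step 3 [3y] bond c/1=7/400: DF=(3820791/4000000 − 7/400·(0.962000+0.943300))/(1+7/400) = 453/500 ≈ 0.906000
step 4 [4y] bond c/1=1/25: DF=(51237/50000 − 1/25·(0.962000+0.943300+0.906000))/(1+1/25) = 2193/2500 ≈ 0.877200
step 5 [5y] swap r/1=1394/45491: DF=(1 − 1394/45491·(0.962000+0.943300+0.906000+0.877200))/(1+1394/45491) = 4303/5000 ≈ 0.860600

1 1 481/500
2 2 9433/10000
3 3 453/500
4 4 2193/2500
5 5 4303/5000
s(1y) = (1/(481/500) − 1)/(1) = 19/481 ≈ 3.9501%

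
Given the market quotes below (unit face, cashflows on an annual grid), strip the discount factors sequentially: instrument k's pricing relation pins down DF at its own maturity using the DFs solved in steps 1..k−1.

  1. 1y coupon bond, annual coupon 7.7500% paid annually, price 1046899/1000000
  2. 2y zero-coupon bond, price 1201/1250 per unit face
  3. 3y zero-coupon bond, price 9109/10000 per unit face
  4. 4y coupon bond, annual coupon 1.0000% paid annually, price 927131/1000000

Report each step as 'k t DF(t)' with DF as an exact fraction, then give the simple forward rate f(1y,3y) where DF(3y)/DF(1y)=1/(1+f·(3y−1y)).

step 1 [1y] bond c/1=31/400: DF=(1046899/1000000 − 31/400·(0))/(1+31/400) = 2429/2500 ≈ 0.971600
step 2 [2y] zero: DF = P = 1201/1250 ≈ 0.960800
step 3 [3y] zero: DF = P = 9109/10000 ≈ 0.910900
step 4 [4y] bond c/1=1/100: DF=(927131/1000000 − 1/100·(0.971600+0.960800+0.910900))/(1+1/100) = 4449/5000 ≈ 0.889800

1 1 2429/2500
2 2 1201/1250
3 3 9109/10000
4 4 4449/5000
f(1y,3y) = ((2429/2500)/(9109/10000) − 1)/(2) = 607/18218 ≈ 3.3319%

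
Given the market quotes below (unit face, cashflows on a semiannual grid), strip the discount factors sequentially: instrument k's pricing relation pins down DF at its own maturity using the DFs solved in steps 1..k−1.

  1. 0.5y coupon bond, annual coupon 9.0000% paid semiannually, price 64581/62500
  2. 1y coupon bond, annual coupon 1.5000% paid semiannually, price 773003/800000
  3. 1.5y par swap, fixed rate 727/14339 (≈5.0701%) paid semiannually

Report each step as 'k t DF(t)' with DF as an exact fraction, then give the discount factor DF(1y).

1 1/2 618/625
2 1 9517/10000
3 3/2 9273/10000
DF(1y) = 9517/10000 ≈ 0.951700

step 1 [0.5y] bond c/2=9/200: DF=(64581/62500 − 9/200·(0))/(1+9/200) = 618/625 ≈ 0.988800
step 2 [1y] bond c/2=3/400: DF=(773003/800000 − 3/400·(0.988800))/(1+3/400) = 9517/10000 ≈ 0.951700
step 3 [1.5y] swap r/2=727/28678: DF=(1 − 727/28678·(0.988800+0.951700))/(1+727/28678) = 9273/10000 ≈ 0.927300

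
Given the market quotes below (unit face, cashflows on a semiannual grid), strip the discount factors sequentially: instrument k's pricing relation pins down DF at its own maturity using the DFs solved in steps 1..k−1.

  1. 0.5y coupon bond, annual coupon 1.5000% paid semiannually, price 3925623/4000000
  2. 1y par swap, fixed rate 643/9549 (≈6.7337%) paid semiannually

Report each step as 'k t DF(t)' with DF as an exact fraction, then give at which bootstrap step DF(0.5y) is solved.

step 1 [0.5y] bond c/2=3/400: DF=(3925623/4000000 − 3/400·(0))/(1+3/400) = 9741/10000 ≈ 0.974100
step 2 [1y] swap r/2=643/19098: DF=(1 − 643/19098·(0.974100))/(1+643/19098) = 9357/10000 ≈ 0.935700

1 1/2 9741/10000
2 1 9357/10000
DF(0.5y) is solved at step 1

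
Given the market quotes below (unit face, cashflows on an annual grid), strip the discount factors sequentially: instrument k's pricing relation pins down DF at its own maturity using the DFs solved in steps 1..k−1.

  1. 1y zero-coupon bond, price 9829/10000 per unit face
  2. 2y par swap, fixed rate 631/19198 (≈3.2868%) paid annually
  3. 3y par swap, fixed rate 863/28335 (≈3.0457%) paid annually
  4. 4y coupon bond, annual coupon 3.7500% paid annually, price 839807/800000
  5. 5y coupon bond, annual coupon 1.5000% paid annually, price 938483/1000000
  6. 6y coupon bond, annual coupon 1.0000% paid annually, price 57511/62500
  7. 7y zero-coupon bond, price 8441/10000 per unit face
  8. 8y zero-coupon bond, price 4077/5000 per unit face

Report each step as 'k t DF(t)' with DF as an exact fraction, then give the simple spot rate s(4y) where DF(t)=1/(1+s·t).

step 1 [1y] zero: DF = P = 9829/10000 ≈ 0.982900
step 2 [2y] swap r/1=631/19198: DF=(1 − 631/19198·(0.982900))/(1+631/19198) = 9369/10000 ≈ 0.936900
step 3 [3y] swap r/1=863/28335: DF=(1 − 863/28335·(0.982900+0.936900))/(1+863/28335) = 9137/10000 ≈ 0.913700
step 4 [4y] bond c/1=3/80: DF=(839807/800000 − 3/80·(0.982900+0.936900+0.913700))/(1+3/80) = 4547/5000 ≈ 0.909400
step 5 [5y] bond c/1=3/200: DF=(938483/1000000 − 3/200·(0.982900+0.936900+0.913700+0.909400))/(1+3/200) = 8693/10000 ≈ 0.869300
step 6 [6y] bond c/1=1/100: DF=(57511/62500 − 1/100·(0.982900+0.936900+0.913700+0.909400+0.869300))/(1+1/100) = 4327/5000 ≈ 0.865400
step 7 [7y] zero: DF = P = 8441/10000 ≈ 0.844100
step 8 [8y] zero: DF = P = 4077/5000 ≈ 0.815400

1 1 9829/10000
2 2 9369/10000
3 3 9137/10000
4 4 4547/5000
5 5 8693/10000
6 6 4327/5000
7 7 8441/10000
8 8 4077/5000
s(4y) = (1/(4547/5000) − 1)/(4) = 453/18188 ≈ 2.4907%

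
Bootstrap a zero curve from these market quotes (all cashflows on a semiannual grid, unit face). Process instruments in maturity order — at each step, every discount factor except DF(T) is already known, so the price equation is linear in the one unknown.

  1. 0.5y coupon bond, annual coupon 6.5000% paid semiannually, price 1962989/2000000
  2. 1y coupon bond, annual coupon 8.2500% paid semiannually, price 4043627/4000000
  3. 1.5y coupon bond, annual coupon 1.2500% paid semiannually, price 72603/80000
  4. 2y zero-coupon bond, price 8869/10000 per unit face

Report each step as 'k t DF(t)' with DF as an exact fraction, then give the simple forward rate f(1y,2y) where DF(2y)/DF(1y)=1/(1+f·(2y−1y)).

step 1 [0.5y] bond c/2=13/400: DF=(1962989/2000000 − 13/400·(0))/(1+13/400) = 4753/5000 ≈ 0.950600
step 2 [1y] bond c/2=33/800: DF=(4043627/4000000 − 33/800·(0.950600))/(1+33/800) = 2333/2500 ≈ 0.933200
step 3 [1.5y] bond c/2=1/160: DF=(72603/80000 − 1/160·(0.950600+0.933200))/(1+1/160) = 4451/5000 ≈ 0.890200
step 4 [2y] zero: DF = P = 8869/10000 ≈ 0.886900

1 1/2 4753/5000
2 1 2333/2500
3 3/2 4451/5000
4 2 8869/10000
f(1y,2y) = ((2333/2500)/(8869/10000) − 1)/(1) = 463/8869 ≈ 5.2204%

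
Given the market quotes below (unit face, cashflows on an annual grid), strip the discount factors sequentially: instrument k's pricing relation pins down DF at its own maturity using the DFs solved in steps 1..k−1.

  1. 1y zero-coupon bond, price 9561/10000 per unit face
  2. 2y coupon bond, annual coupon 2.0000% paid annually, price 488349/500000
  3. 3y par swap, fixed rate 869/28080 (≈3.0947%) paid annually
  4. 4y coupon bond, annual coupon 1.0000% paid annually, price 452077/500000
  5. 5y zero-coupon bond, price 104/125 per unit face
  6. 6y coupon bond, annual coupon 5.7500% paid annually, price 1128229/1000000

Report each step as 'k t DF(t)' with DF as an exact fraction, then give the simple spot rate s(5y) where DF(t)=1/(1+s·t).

step 1 [1y] zero: DF = P = 9561/10000 ≈ 0.956100
step 2 [2y] bond c/1=1/50: DF=(488349/500000 − 1/50·(0.956100))/(1+1/50) = 2347/2500 ≈ 0.938800
step 3 [3y] swap r/1=869/28080: DF=(1 − 869/28080·(0.956100+0.938800))/(1+869/28080) = 9131/10000 ≈ 0.913100
step 4 [4y] bond c/1=1/100: DF=(452077/500000 − 1/100·(0.956100+0.938800+0.913100))/(1+1/100) = 4337/5000 ≈ 0.867400
step 5 [5y] zero: DF = P = 104/125 ≈ 0.832000
step 6 [6y] bond c/1=23/400: DF=(1128229/1000000 − 23/400·(0.956100+0.938800+0.913100+0.867400+0.832000))/(1+23/400) = 4109/5000 ≈ 0.821800

1 1 9561/10000
2 2 2347/2500
3 3 9131/10000
4 4 4337/5000
5 5 104/125
6 6 4109/5000
s(5y) = (1/(104/125) − 1)/(5) = 21/520 ≈ 4.0385%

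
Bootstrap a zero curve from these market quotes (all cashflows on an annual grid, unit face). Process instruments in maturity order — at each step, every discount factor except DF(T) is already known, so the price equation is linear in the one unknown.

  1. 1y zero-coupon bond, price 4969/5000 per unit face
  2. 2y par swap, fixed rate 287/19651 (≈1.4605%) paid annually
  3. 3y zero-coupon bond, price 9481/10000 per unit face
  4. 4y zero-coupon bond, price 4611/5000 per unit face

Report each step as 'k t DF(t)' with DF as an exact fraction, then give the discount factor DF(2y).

step 1 [1y] zero: DF = P = 4969/5000 ≈ 0.993800
step 2 [2y] swap r/1=287/19651: DF=(1 − 287/19651·(0.993800))/(1+287/19651) = 9713/10000 ≈ 0.971300
step 3 [3y] zero: DF = P = 9481/10000 ≈ 0.948100
step 4 [4y] zero: DF = P = 4611/5000 ≈ 0.922200

1 1 4969/5000
2 2 9713/10000
3 3 9481/10000
4 4 4611/5000
DF(2y) = 9713/10000 ≈ 0.971300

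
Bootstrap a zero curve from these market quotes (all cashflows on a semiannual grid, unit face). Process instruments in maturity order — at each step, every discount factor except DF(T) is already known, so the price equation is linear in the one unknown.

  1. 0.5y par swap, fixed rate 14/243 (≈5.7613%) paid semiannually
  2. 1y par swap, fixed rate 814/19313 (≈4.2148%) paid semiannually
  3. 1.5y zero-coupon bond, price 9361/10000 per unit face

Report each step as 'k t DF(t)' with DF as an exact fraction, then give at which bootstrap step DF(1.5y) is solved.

step 1 [0.5y] swap r/2=7/243: DF=(1 − 7/243·(0))/(1+7/243) = 243/250 ≈ 0.972000
step 2 [1y] swap r/2=407/19313: DF=(1 − 407/19313·(0.972000))/(1+407/19313) = 9593/10000 ≈ 0.959300
step 3 [1.5y] zero: DF = P = 9361/10000 ≈ 0.936100

1 1/2 243/250
2 1 9593/10000
3 3/2 9361/10000
DF(1.5y) is solved at step 3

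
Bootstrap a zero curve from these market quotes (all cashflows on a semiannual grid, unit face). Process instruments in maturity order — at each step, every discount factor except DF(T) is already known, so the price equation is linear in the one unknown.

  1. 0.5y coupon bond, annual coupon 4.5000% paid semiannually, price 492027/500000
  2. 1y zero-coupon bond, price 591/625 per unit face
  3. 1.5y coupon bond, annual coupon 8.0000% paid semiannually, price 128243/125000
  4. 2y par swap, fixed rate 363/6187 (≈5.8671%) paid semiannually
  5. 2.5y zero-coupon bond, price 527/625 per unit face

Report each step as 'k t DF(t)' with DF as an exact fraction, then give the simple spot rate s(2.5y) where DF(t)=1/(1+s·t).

1 1/2 1203/1250
2 1 591/625
3 3/2 9131/10000
4 2 8911/10000
5 5/2 527/625
s(2.5y) = (1/(527/625) − 1)/(5/2) = 196/2635 ≈ 7.4383%

step 1 [0.5y] bond c/2=9/400: DF=(492027/500000 − 9/400·(0))/(1+9/400) = 1203/1250 ≈ 0.962400
step 2 [1y] zero: DF = P = 591/625 ≈ 0.945600
step 3 [1.5y] bond c/2=1/25: DF=(128243/125000 − 1/25·(0.962400+0.945600))/(1+1/25) = 9131/10000 ≈ 0.913100
step 4 [2y] swap r/2=363/12374: DF=(1 − 363/12374·(0.962400+0.945600+0.913100))/(1+363/12374) = 8911/10000 ≈ 0.891100
step 5 [2.5y] zero: DF = P = 527/625 ≈ 0.843200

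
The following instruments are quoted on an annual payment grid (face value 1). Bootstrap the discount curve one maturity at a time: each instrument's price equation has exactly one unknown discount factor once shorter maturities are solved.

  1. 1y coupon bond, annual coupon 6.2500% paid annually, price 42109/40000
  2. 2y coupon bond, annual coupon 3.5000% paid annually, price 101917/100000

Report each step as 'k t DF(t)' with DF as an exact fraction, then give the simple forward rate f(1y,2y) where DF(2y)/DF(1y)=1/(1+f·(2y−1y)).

1 1 2477/2500
2 2 1189/1250
f(1y,2y) = ((2477/2500)/(1189/1250) − 1)/(1) = 99/2378 ≈ 4.1632%

step 1 [1y] bond c/1=1/16: DF=(42109/40000 − 1/16·(0))/(1+1/16) = 2477/2500 ≈ 0.990800
step 2 [2y] bond c/1=7/200: DF=(101917/100000 − 7/200·(0.990800))/(1+7/200) = 1189/1250 ≈ 0.951200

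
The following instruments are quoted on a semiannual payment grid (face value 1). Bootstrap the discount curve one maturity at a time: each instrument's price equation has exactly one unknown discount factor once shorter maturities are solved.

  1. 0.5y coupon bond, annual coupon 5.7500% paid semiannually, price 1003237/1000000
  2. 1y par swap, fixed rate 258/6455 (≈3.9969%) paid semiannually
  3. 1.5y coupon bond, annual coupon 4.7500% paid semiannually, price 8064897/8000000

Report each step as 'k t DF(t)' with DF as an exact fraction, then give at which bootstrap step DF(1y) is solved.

step 1 [0.5y] bond c/2=23/800: DF=(1003237/1000000 − 23/800·(0))/(1+23/800) = 1219/1250 ≈ 0.975200
step 2 [1y] swap r/2=129/6455: DF=(1 − 129/6455·(0.975200))/(1+129/6455) = 9613/10000 ≈ 0.961300
step 3 [1.5y] bond c/2=19/800: DF=(8064897/8000000 − 19/800·(0.975200+0.961300))/(1+19/800) = 4699/5000 ≈ 0.939800

1 1/2 1219/1250
2 1 9613/10000
3 3/2 4699/5000
DF(1y) is solved at step 2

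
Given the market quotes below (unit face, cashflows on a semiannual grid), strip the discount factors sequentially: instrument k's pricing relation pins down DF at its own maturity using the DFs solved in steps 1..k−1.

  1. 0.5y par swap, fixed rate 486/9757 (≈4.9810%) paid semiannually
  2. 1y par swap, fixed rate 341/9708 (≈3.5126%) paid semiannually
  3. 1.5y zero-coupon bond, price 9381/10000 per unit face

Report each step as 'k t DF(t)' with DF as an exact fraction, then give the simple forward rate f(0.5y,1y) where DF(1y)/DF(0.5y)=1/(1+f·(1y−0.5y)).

1 1/2 9757/10000
2 1 9659/10000
3 3/2 9381/10000
f(0.5y,1y) = ((9757/10000)/(9659/10000) − 1)/(1/2) = 196/9659 ≈ 2.0292%

step 1 [0.5y] swap r/2=243/9757: DF=(1 − 243/9757·(0))/(1+243/9757) = 9757/10000 ≈ 0.975700
step 2 [1y] swap r/2=341/19416: DF=(1 − 341/19416·(0.975700))/(1+341/19416) = 9659/10000 ≈ 0.965900
step 3 [1.5y] zero: DF = P = 9381/10000 ≈ 0.938100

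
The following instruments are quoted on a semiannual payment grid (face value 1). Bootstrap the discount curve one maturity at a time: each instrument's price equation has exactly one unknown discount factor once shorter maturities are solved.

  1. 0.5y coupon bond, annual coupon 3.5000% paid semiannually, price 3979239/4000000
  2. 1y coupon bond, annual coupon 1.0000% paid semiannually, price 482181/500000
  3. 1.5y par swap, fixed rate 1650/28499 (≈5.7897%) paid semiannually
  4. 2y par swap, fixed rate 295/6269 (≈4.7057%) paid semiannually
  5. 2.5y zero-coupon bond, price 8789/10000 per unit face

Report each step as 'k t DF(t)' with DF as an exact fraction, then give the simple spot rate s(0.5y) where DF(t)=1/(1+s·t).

step 1 [0.5y] bond c/2=7/400: DF=(3979239/4000000 − 7/400·(0))/(1+7/400) = 9777/10000 ≈ 0.977700
step 2 [1y] bond c/2=1/200: DF=(482181/500000 − 1/200·(0.977700))/(1+1/200) = 9547/10000 ≈ 0.954700
step 3 [1.5y] swap r/2=825/28499: DF=(1 − 825/28499·(0.977700+0.954700))/(1+825/28499) = 367/400 ≈ 0.917500
step 4 [2y] swap r/2=295/12538: DF=(1 − 295/12538·(0.977700+0.954700+0.917500))/(1+295/12538) = 1823/2000 ≈ 0.911500
step 5 [2.5y] zero: DF = P = 8789/10000 ≈ 0.878900

1 1/2 9777/10000
2 1 9547/10000
3 3/2 367/400
4 2 1823/2000
5 5/2 8789/10000
s(0.5y) = (1/(9777/10000) − 1)/(1/2) = 446/9777 ≈ 4.5617%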